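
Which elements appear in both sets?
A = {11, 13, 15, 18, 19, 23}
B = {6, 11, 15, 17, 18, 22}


A ∩ B = elements in both A and B
A = {11, 13, 15, 18, 19, 23}
B = {6, 11, 15, 17, 18, 22}
A ∩ B = {11, 15, 18}

A ∩ B = {11, 15, 18}


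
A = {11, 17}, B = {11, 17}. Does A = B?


Two sets are equal iff they have exactly the same elements.
A = {11, 17}
B = {11, 17}
Same elements → A = B

Yes, A = B


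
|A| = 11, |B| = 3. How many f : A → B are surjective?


n = |A| = 11, k = |B| = 3. Surjections via inclusion-exclusion:
S(n,k) = Σ(-1)^i × C(k,i) × (k-i)^n, i=0 to k
i=0: (-1)^0×C(3,0)×3^11 = 177147
i=1: (-1)^1×C(3,1)×2^11 = -6144
i=2: (-1)^2×C(3,2)×1^11 = 3
i=3: (-1)^3×C(3,3)×0^11 = 0
Total = 171006

Number of surjections = 171006


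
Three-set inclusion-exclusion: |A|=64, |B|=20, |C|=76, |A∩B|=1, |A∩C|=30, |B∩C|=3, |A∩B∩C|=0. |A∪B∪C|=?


|A∪B∪C| = |A|+|B|+|C| - |A∩B|-|A∩C|-|B∩C| + |A∩B∩C|
= 64+20+76 - 1-30-3 + 0
= 160 - 34 + 0
= 126

|A ∪ B ∪ C| = 126


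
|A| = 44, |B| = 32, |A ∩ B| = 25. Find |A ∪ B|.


|A ∪ B| = |A| + |B| - |A ∩ B|
= 44 + 32 - 25
= 51

|A ∪ B| = 51


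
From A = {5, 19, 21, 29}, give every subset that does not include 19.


A subset of A that omits 19 is a subset of A \ {19}, so there are 2^(n-1) = 2^3 = 8 of them.
Subsets excluding 19: ∅, {5}, {21}, {29}, {5, 21}, {5, 29}, {21, 29}, {5, 21, 29}

Subsets excluding 19 (8 total): ∅, {5}, {21}, {29}, {5, 21}, {5, 29}, {21, 29}, {5, 21, 29}


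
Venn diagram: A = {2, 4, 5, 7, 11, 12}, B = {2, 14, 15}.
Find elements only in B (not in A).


A = {2, 4, 5, 7, 11, 12}
B = {2, 14, 15}
Region: only in B (not in A)
Elements: {14, 15}

Elements only in B (not in A): {14, 15}


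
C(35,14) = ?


C(n,k) = n! / (k!(n-k)!)
C(35,14) = 35! / (14!21!)
= 2319959400

C(35,14) = 2319959400


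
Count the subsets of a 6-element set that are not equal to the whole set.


Total subsets = 2^n = 2^6 = 64
Proper subsets exclude the set itself: 2^n - 1
= 64 - 1
= 63

Number of proper subsets = 63


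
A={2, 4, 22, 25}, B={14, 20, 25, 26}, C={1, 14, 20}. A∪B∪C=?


A ∪ B = {2, 4, 14, 20, 22, 25, 26}
(A ∪ B) ∪ C = {1, 2, 4, 14, 20, 22, 25, 26}

A ∪ B ∪ C = {1, 2, 4, 14, 20, 22, 25, 26}


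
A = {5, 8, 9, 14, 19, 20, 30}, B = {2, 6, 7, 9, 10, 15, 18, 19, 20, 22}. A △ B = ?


A △ B = (A \ B) ∪ (B \ A) = elements in exactly one of A or B
A \ B = {5, 8, 14, 30}
B \ A = {2, 6, 7, 10, 15, 18, 22}
A △ B = {2, 5, 6, 7, 8, 10, 14, 15, 18, 22, 30}

A △ B = {2, 5, 6, 7, 8, 10, 14, 15, 18, 22, 30}


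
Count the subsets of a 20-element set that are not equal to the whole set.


Total subsets = 2^n = 2^20 = 1048576
Proper subsets exclude the set itself: 2^n - 1
= 1048576 - 1
= 1048575

Number of proper subsets = 1048575


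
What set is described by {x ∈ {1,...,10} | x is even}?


Checking each candidate:
Condition: even numbers in {1,...,10}
Result = {2, 4, 6, 8, 10}

{2, 4, 6, 8, 10}


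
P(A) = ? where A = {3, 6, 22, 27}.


|A| = 4, so |P(A)| = 2^4 = 16
Enumerate subsets by cardinality (0 to 4):
∅, {3}, {6}, {22}, {27}, {3, 6}, {3, 22}, {3, 27}, {6, 22}, {6, 27}, {22, 27}, {3, 6, 22}, {3, 6, 27}, {3, 22, 27}, {6, 22, 27}, {3, 6, 22, 27}

P(A) has 16 subsets: ∅, {3}, {6}, {22}, {27}, {3, 6}, {3, 22}, {3, 27}, {6, 22}, {6, 27}, {22, 27}, {3, 6, 22}, {3, 6, 27}, {3, 22, 27}, {6, 22, 27}, {3, 6, 22, 27}


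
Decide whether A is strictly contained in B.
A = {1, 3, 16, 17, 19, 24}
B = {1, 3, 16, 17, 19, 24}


A ⊂ B requires: A ⊆ B AND A ≠ B.
A ⊆ B? Yes
A = B? Yes
A = B, so A is not a PROPER subset.

No, A is not a proper subset of B


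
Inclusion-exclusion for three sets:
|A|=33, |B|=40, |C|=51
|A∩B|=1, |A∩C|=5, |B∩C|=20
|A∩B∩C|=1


|A∪B∪C| = |A|+|B|+|C| - |A∩B|-|A∩C|-|B∩C| + |A∩B∩C|
= 33+40+51 - 1-5-20 + 1
= 124 - 26 + 1
= 99

|A ∪ B ∪ C| = 99


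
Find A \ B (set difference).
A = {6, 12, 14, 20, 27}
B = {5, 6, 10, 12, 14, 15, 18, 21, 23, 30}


A \ B = elements in A but not in B
A = {6, 12, 14, 20, 27}
B = {5, 6, 10, 12, 14, 15, 18, 21, 23, 30}
Remove from A any elements in B
A \ B = {20, 27}

A \ B = {20, 27}


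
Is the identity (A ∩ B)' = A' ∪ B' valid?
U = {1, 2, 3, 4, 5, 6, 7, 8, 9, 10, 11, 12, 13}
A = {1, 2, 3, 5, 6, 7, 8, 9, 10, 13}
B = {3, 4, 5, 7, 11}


LHS: A ∩ B = {3, 5, 7}
(A ∩ B)' = U \ (A ∩ B) = {1, 2, 4, 6, 8, 9, 10, 11, 12, 13}
A' = {4, 11, 12}, B' = {1, 2, 6, 8, 9, 10, 12, 13}
Claimed RHS: A' ∪ B' = {1, 2, 4, 6, 8, 9, 10, 11, 12, 13}
Identity is VALID: LHS = RHS = {1, 2, 4, 6, 8, 9, 10, 11, 12, 13} ✓

Identity is valid. (A ∩ B)' = A' ∪ B' = {1, 2, 4, 6, 8, 9, 10, 11, 12, 13}


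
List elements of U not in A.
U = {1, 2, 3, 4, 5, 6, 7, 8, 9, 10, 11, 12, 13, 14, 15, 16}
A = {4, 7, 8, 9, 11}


Aᶜ = U \ A = elements in U but not in A
U = {1, 2, 3, 4, 5, 6, 7, 8, 9, 10, 11, 12, 13, 14, 15, 16}
A = {4, 7, 8, 9, 11}
Aᶜ = {1, 2, 3, 5, 6, 10, 12, 13, 14, 15, 16}

Aᶜ = {1, 2, 3, 5, 6, 10, 12, 13, 14, 15, 16}


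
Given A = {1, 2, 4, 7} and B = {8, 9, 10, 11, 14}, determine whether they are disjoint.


Disjoint means A ∩ B = ∅.
A ∩ B = ∅
A ∩ B = ∅, so A and B are disjoint.

Yes, A and B are disjoint


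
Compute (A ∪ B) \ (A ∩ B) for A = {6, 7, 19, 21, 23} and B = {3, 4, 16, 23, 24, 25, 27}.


A △ B = (A \ B) ∪ (B \ A) = elements in exactly one of A or B
A \ B = {6, 7, 19, 21}
B \ A = {3, 4, 16, 24, 25, 27}
A △ B = {3, 4, 6, 7, 16, 19, 21, 24, 25, 27}

A △ B = {3, 4, 6, 7, 16, 19, 21, 24, 25, 27}


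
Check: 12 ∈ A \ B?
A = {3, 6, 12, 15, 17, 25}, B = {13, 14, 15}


A = {3, 6, 12, 15, 17, 25}, B = {13, 14, 15}
A \ B = elements in A but not in B
A \ B = {3, 6, 12, 17, 25}
Checking if 12 ∈ A \ B
12 is in A \ B → True

12 ∈ A \ B


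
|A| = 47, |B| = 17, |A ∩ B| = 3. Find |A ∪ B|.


|A ∪ B| = |A| + |B| - |A ∩ B|
= 47 + 17 - 3
= 61

|A ∪ B| = 61


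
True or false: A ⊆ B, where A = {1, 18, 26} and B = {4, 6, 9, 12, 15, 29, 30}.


A ⊆ B means every element of A is in B.
Elements in A not in B: {1, 18, 26}
So A ⊄ B.

No, A ⊄ B


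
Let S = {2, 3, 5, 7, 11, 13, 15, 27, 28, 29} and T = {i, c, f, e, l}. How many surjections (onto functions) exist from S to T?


n = |S| = 10, k = |T| = 5. Surjections via inclusion-exclusion:
S(n,k) = Σ(-1)^i × C(k,i) × (k-i)^n, i=0 to k
i=0: (-1)^0×C(5,0)×5^10 = 9765625
i=1: (-1)^1×C(5,1)×4^10 = -5242880
i=2: (-1)^2×C(5,2)×3^10 = 590490
i=3: (-1)^3×C(5,3)×2^10 = -10240
i=4: (-1)^4×C(5,4)×1^10 = 5
i=5: (-1)^5×C(5,5)×0^10 = 0
Total = 5103000

Number of surjections = 5103000


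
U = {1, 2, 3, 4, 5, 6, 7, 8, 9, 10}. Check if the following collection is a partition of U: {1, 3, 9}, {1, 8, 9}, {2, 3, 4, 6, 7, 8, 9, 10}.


A partition requires: (1) non-empty parts, (2) pairwise disjoint, (3) union = U
Parts: {1, 3, 9}, {1, 8, 9}, {2, 3, 4, 6, 7, 8, 9, 10}
Union of parts: {1, 2, 3, 4, 6, 7, 8, 9, 10}
U = {1, 2, 3, 4, 5, 6, 7, 8, 9, 10}
All non-empty? True
Pairwise disjoint? False
Covers U? False

No, not a valid partition


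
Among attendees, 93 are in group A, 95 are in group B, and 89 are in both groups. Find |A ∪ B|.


|A ∪ B| = |A| + |B| - |A ∩ B|
= 93 + 95 - 89
= 99

|A ∪ B| = 99


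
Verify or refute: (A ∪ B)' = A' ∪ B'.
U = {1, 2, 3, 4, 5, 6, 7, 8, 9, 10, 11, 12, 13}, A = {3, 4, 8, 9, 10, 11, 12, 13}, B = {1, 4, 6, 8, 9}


LHS: A ∪ B = {1, 3, 4, 6, 8, 9, 10, 11, 12, 13}
(A ∪ B)' = U \ (A ∪ B) = {2, 5, 7}
A' = {1, 2, 5, 6, 7}, B' = {2, 3, 5, 7, 10, 11, 12, 13}
Claimed RHS: A' ∪ B' = {1, 2, 3, 5, 6, 7, 10, 11, 12, 13}
Identity is INVALID: LHS = {2, 5, 7} but the RHS claimed here equals {1, 2, 3, 5, 6, 7, 10, 11, 12, 13}. The correct form is (A ∪ B)' = A' ∩ B'.

Identity is invalid: (A ∪ B)' = {2, 5, 7} but A' ∪ B' = {1, 2, 3, 5, 6, 7, 10, 11, 12, 13}. The correct De Morgan law is (A ∪ B)' = A' ∩ B'.


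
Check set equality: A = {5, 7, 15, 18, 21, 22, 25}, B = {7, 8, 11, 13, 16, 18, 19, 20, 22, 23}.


Two sets are equal iff they have exactly the same elements.
A = {5, 7, 15, 18, 21, 22, 25}
B = {7, 8, 11, 13, 16, 18, 19, 20, 22, 23}
Differences: {5, 8, 11, 13, 15, 16, 19, 20, 21, 23, 25}
A ≠ B

No, A ≠ B


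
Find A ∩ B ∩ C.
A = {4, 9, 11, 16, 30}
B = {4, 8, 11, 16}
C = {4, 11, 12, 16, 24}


A ∩ B = {4, 11, 16}
(A ∩ B) ∩ C = {4, 11, 16}

A ∩ B ∩ C = {4, 11, 16}


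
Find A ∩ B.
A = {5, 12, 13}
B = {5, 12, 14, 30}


A ∩ B = elements in both A and B
A = {5, 12, 13}
B = {5, 12, 14, 30}
A ∩ B = {5, 12}

A ∩ B = {5, 12}


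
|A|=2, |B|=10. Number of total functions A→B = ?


Each of |A| = 2 inputs maps to any of |B| = 10 outputs.
# functions = |B|^|A| = 10^2
= 100

Number of functions = 100


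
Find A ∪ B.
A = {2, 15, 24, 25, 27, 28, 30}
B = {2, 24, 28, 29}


A ∪ B = all elements in A or B (or both)
A = {2, 15, 24, 25, 27, 28, 30}
B = {2, 24, 28, 29}
A ∪ B = {2, 15, 24, 25, 27, 28, 29, 30}

A ∪ B = {2, 15, 24, 25, 27, 28, 29, 30}


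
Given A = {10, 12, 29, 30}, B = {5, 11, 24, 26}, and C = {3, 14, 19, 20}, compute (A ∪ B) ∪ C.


A ∪ B = {5, 10, 11, 12, 24, 26, 29, 30}
(A ∪ B) ∪ C = {3, 5, 10, 11, 12, 14, 19, 20, 24, 26, 29, 30}

A ∪ B ∪ C = {3, 5, 10, 11, 12, 14, 19, 20, 24, 26, 29, 30}


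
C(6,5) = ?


C(n,k) = n! / (k!(n-k)!)
C(6,5) = 6! / (5!1!)
= 6

C(6,5) = 6


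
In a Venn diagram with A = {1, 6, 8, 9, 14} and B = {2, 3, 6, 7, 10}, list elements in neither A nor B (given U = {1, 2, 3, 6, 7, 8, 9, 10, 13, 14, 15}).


A = {1, 6, 8, 9, 14}
B = {2, 3, 6, 7, 10}
Region: in neither A nor B (given U = {1, 2, 3, 6, 7, 8, 9, 10, 13, 14, 15})
Elements: {13, 15}

Elements in neither A nor B (given U = {1, 2, 3, 6, 7, 8, 9, 10, 13, 14, 15}): {13, 15}


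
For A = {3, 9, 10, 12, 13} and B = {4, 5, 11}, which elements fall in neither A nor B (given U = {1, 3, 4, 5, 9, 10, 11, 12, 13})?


A = {3, 9, 10, 12, 13}
B = {4, 5, 11}
Region: in neither A nor B (given U = {1, 3, 4, 5, 9, 10, 11, 12, 13})
Elements: {1}

Elements in neither A nor B (given U = {1, 3, 4, 5, 9, 10, 11, 12, 13}): {1}


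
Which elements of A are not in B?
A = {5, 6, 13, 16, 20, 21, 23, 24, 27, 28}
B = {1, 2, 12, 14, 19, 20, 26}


A \ B = elements in A but not in B
A = {5, 6, 13, 16, 20, 21, 23, 24, 27, 28}
B = {1, 2, 12, 14, 19, 20, 26}
Remove from A any elements in B
A \ B = {5, 6, 13, 16, 21, 23, 24, 27, 28}

A \ B = {5, 6, 13, 16, 21, 23, 24, 27, 28}


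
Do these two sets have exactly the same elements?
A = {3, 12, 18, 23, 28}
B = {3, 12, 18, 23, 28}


Two sets are equal iff they have exactly the same elements.
A = {3, 12, 18, 23, 28}
B = {3, 12, 18, 23, 28}
Same elements → A = B

Yes, A = B


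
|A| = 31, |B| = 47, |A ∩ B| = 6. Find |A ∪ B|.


|A ∪ B| = |A| + |B| - |A ∩ B|
= 31 + 47 - 6
= 72

|A ∪ B| = 72


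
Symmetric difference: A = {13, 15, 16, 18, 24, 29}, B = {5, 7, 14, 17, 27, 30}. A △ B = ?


A △ B = (A \ B) ∪ (B \ A) = elements in exactly one of A or B
A \ B = {13, 15, 16, 18, 24, 29}
B \ A = {5, 7, 14, 17, 27, 30}
A △ B = {5, 7, 13, 14, 15, 16, 17, 18, 24, 27, 29, 30}

A △ B = {5, 7, 13, 14, 15, 16, 17, 18, 24, 27, 29, 30}


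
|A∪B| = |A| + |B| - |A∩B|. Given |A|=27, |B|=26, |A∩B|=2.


|A ∪ B| = |A| + |B| - |A ∩ B|
= 27 + 26 - 2
= 51

|A ∪ B| = 51


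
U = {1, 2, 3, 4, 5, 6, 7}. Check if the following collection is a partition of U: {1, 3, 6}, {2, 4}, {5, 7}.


A partition requires: (1) non-empty parts, (2) pairwise disjoint, (3) union = U
Parts: {1, 3, 6}, {2, 4}, {5, 7}
Union of parts: {1, 2, 3, 4, 5, 6, 7}
U = {1, 2, 3, 4, 5, 6, 7}
All non-empty? True
Pairwise disjoint? True
Covers U? True

Yes, valid partition


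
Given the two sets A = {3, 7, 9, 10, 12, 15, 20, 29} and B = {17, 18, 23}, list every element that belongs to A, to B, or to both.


A ∪ B = all elements in A or B (or both)
A = {3, 7, 9, 10, 12, 15, 20, 29}
B = {17, 18, 23}
A ∪ B = {3, 7, 9, 10, 12, 15, 17, 18, 20, 23, 29}

A ∪ B = {3, 7, 9, 10, 12, 15, 17, 18, 20, 23, 29}


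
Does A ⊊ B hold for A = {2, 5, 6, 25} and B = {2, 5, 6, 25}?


A ⊂ B requires: A ⊆ B AND A ≠ B.
A ⊆ B? Yes
A = B? Yes
A = B, so A is not a PROPER subset.

No, A is not a proper subset of B


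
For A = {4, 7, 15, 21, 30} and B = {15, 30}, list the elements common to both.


A ∩ B = elements in both A and B
A = {4, 7, 15, 21, 30}
B = {15, 30}
A ∩ B = {15, 30}

A ∩ B = {15, 30}


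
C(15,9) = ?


C(n,k) = n! / (k!(n-k)!)
C(15,9) = 15! / (9!6!)
= 5005

C(15,9) = 5005


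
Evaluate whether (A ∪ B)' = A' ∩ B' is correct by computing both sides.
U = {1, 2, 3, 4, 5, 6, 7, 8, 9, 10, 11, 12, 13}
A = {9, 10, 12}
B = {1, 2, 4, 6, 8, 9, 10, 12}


LHS: A ∪ B = {1, 2, 4, 6, 8, 9, 10, 12}
(A ∪ B)' = U \ (A ∪ B) = {3, 5, 7, 11, 13}
A' = {1, 2, 3, 4, 5, 6, 7, 8, 11, 13}, B' = {3, 5, 7, 11, 13}
Claimed RHS: A' ∩ B' = {3, 5, 7, 11, 13}
Identity is VALID: LHS = RHS = {3, 5, 7, 11, 13} ✓

Identity is valid. (A ∪ B)' = A' ∩ B' = {3, 5, 7, 11, 13}


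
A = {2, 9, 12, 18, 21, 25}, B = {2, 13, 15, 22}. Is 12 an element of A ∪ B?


A = {2, 9, 12, 18, 21, 25}, B = {2, 13, 15, 22}
A ∪ B = all elements in A or B
A ∪ B = {2, 9, 12, 13, 15, 18, 21, 22, 25}
Checking if 12 ∈ A ∪ B
12 is in A ∪ B → True

12 ∈ A ∪ B


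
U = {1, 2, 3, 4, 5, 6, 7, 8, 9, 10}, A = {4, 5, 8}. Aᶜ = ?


Aᶜ = U \ A = elements in U but not in A
U = {1, 2, 3, 4, 5, 6, 7, 8, 9, 10}
A = {4, 5, 8}
Aᶜ = {1, 2, 3, 6, 7, 9, 10}

Aᶜ = {1, 2, 3, 6, 7, 9, 10}


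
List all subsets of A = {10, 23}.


|A| = 2, so |P(A)| = 2^2 = 4
Enumerate subsets by cardinality (0 to 2):
∅, {10}, {23}, {10, 23}

P(A) has 4 subsets: ∅, {10}, {23}, {10, 23}


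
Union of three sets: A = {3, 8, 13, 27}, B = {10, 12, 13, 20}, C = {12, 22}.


A ∪ B = {3, 8, 10, 12, 13, 20, 27}
(A ∪ B) ∪ C = {3, 8, 10, 12, 13, 20, 22, 27}

A ∪ B ∪ C = {3, 8, 10, 12, 13, 20, 22, 27}


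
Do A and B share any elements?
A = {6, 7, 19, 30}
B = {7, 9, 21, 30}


Disjoint means A ∩ B = ∅.
A ∩ B = {7, 30}
A ∩ B ≠ ∅, so A and B are NOT disjoint.

Yes — A and B share the element(s) of A ∩ B = {7, 30}, so they are not disjoint


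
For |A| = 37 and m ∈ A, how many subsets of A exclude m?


Subsets of A avoiding m are subsets of A \ {m}, which has 36 elements.
Count = 2^(n-1) = 2^36
= 68719476736

Number of subsets avoiding m = 68719476736


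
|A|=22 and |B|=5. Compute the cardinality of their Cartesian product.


|A × B| = |A| × |B|
= 22 × 5
= 110

|A × B| = 110


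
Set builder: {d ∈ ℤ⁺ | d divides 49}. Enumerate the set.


Checking each candidate:
Condition: positive divisors of 49
Result = {1, 7, 49}

{1, 7, 49}


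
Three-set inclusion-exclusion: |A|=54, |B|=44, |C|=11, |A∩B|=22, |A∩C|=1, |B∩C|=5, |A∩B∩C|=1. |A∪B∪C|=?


|A∪B∪C| = |A|+|B|+|C| - |A∩B|-|A∩C|-|B∩C| + |A∩B∩C|
= 54+44+11 - 22-1-5 + 1
= 109 - 28 + 1
= 82

|A ∪ B ∪ C| = 82


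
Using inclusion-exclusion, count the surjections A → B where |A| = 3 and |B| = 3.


n = |A| = 3, k = |B| = 3. Surjections via inclusion-exclusion:
S(n,k) = Σ(-1)^i × C(k,i) × (k-i)^n, i=0 to k
i=0: (-1)^0×C(3,0)×3^3 = 27
i=1: (-1)^1×C(3,1)×2^3 = -24
i=2: (-1)^2×C(3,2)×1^3 = 3
i=3: (-1)^3×C(3,3)×0^3 = 0
Total = 6

Number of surjections = 6


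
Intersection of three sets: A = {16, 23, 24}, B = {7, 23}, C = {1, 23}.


A ∩ B = {23}
(A ∩ B) ∩ C = {23}

A ∩ B ∩ C = {23}


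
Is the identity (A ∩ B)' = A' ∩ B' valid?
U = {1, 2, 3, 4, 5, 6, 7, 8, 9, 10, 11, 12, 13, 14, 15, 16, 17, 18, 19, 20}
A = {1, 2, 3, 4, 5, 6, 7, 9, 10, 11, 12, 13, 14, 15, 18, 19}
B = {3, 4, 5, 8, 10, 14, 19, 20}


LHS: A ∩ B = {3, 4, 5, 10, 14, 19}
(A ∩ B)' = U \ (A ∩ B) = {1, 2, 6, 7, 8, 9, 11, 12, 13, 15, 16, 17, 18, 20}
A' = {8, 16, 17, 20}, B' = {1, 2, 6, 7, 9, 11, 12, 13, 15, 16, 17, 18}
Claimed RHS: A' ∩ B' = {16, 17}
Identity is INVALID: LHS = {1, 2, 6, 7, 8, 9, 11, 12, 13, 15, 16, 17, 18, 20} but the RHS claimed here equals {16, 17}. The correct form is (A ∩ B)' = A' ∪ B'.

Identity is invalid: (A ∩ B)' = {1, 2, 6, 7, 8, 9, 11, 12, 13, 15, 16, 17, 18, 20} but A' ∩ B' = {16, 17}. The correct De Morgan law is (A ∩ B)' = A' ∪ B'.


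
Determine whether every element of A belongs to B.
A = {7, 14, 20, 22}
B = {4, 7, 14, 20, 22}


A ⊆ B means every element of A is in B.
All elements of A are in B.
So A ⊆ B.

Yes, A ⊆ B


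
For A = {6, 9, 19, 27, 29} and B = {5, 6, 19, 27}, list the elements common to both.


A ∩ B = elements in both A and B
A = {6, 9, 19, 27, 29}
B = {5, 6, 19, 27}
A ∩ B = {6, 19, 27}

A ∩ B = {6, 19, 27}


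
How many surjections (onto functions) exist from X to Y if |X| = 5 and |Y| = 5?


n = |X| = 5, k = |Y| = 5. Surjections via inclusion-exclusion:
S(n,k) = Σ(-1)^i × C(k,i) × (k-i)^n, i=0 to k
i=0: (-1)^0×C(5,0)×5^5 = 3125
i=1: (-1)^1×C(5,1)×4^5 = -5120
i=2: (-1)^2×C(5,2)×3^5 = 2430
i=3: (-1)^3×C(5,3)×2^5 = -320
i=4: (-1)^4×C(5,4)×1^5 = 5
i=5: (-1)^5×C(5,5)×0^5 = 0
Total = 120

Number of surjections = 120


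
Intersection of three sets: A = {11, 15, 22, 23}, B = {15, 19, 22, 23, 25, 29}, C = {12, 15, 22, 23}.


A ∩ B = {15, 22, 23}
(A ∩ B) ∩ C = {15, 22, 23}

A ∩ B ∩ C = {15, 22, 23}


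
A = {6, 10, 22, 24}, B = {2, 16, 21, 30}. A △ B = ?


A △ B = (A \ B) ∪ (B \ A) = elements in exactly one of A or B
A \ B = {6, 10, 22, 24}
B \ A = {2, 16, 21, 30}
A △ B = {2, 6, 10, 16, 21, 22, 24, 30}

A △ B = {2, 6, 10, 16, 21, 22, 24, 30}


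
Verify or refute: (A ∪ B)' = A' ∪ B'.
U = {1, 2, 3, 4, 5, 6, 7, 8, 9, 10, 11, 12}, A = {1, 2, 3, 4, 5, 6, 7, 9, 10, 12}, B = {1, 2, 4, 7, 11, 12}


LHS: A ∪ B = {1, 2, 3, 4, 5, 6, 7, 9, 10, 11, 12}
(A ∪ B)' = U \ (A ∪ B) = {8}
A' = {8, 11}, B' = {3, 5, 6, 8, 9, 10}
Claimed RHS: A' ∪ B' = {3, 5, 6, 8, 9, 10, 11}
Identity is INVALID: LHS = {8} but the RHS claimed here equals {3, 5, 6, 8, 9, 10, 11}. The correct form is (A ∪ B)' = A' ∩ B'.

Identity is invalid: (A ∪ B)' = {8} but A' ∪ B' = {3, 5, 6, 8, 9, 10, 11}. The correct De Morgan law is (A ∪ B)' = A' ∩ B'.


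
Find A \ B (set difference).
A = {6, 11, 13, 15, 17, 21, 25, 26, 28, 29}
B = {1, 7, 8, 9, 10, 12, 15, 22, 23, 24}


A \ B = elements in A but not in B
A = {6, 11, 13, 15, 17, 21, 25, 26, 28, 29}
B = {1, 7, 8, 9, 10, 12, 15, 22, 23, 24}
Remove from A any elements in B
A \ B = {6, 11, 13, 17, 21, 25, 26, 28, 29}

A \ B = {6, 11, 13, 17, 21, 25, 26, 28, 29}


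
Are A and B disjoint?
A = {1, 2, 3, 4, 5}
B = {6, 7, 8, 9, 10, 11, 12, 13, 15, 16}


Disjoint means A ∩ B = ∅.
A ∩ B = ∅
A ∩ B = ∅, so A and B are disjoint.

Yes, A and B are disjoint


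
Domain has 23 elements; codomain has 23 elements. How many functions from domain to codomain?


Each of |A| = 23 inputs maps to any of |B| = 23 outputs.
# functions = |B|^|A| = 23^23
= 20880467999847912034355032910567

Number of functions = 20880467999847912034355032910567


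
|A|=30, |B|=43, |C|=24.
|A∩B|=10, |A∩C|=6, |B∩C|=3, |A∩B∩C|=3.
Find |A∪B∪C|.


|A∪B∪C| = |A|+|B|+|C| - |A∩B|-|A∩C|-|B∩C| + |A∩B∩C|
= 30+43+24 - 10-6-3 + 3
= 97 - 19 + 3
= 81

|A ∪ B ∪ C| = 81


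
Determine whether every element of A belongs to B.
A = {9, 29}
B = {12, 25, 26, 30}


A ⊆ B means every element of A is in B.
Elements in A not in B: {9, 29}
So A ⊄ B.

No, A ⊄ B


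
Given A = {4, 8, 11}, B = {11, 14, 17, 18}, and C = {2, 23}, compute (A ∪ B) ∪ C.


A ∪ B = {4, 8, 11, 14, 17, 18}
(A ∪ B) ∪ C = {2, 4, 8, 11, 14, 17, 18, 23}

A ∪ B ∪ C = {2, 4, 8, 11, 14, 17, 18, 23}


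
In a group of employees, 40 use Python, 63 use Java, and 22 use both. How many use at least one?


|A ∪ B| = |A| + |B| - |A ∩ B|
= 40 + 63 - 22
= 81

|A ∪ B| = 81


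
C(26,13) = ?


C(n,k) = n! / (k!(n-k)!)
C(26,13) = 26! / (13!13!)
= 10400600

C(26,13) = 10400600


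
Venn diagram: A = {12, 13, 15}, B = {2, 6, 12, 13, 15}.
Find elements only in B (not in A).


A = {12, 13, 15}
B = {2, 6, 12, 13, 15}
Region: only in B (not in A)
Elements: {2, 6}

Elements only in B (not in A): {2, 6}


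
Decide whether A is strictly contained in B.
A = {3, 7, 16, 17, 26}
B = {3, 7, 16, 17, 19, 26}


A ⊂ B requires: A ⊆ B AND A ≠ B.
A ⊆ B? Yes
A = B? No
A ⊂ B: Yes (A is a proper subset of B)

Yes, A ⊂ B


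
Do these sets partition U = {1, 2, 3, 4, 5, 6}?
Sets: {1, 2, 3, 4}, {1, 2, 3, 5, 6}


A partition requires: (1) non-empty parts, (2) pairwise disjoint, (3) union = U
Parts: {1, 2, 3, 4}, {1, 2, 3, 5, 6}
Union of parts: {1, 2, 3, 4, 5, 6}
U = {1, 2, 3, 4, 5, 6}
All non-empty? True
Pairwise disjoint? False
Covers U? True

No, not a valid partition


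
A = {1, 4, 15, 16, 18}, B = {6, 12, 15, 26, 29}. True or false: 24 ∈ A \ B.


A = {1, 4, 15, 16, 18}, B = {6, 12, 15, 26, 29}
A \ B = elements in A but not in B
A \ B = {1, 4, 16, 18}
Checking if 24 ∈ A \ B
24 is not in A \ B → False

24 ∉ A \ B


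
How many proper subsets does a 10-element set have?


Total subsets = 2^n = 2^10 = 1024
Proper subsets exclude the set itself: 2^n - 1
= 1024 - 1
= 1023

Number of proper subsets = 1023


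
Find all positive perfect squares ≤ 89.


Checking each candidate:
Condition: positive perfect squares ≤ 89
Result = {1, 4, 9, 16, 25, 36, 49, 64, 81}

{1, 4, 9, 16, 25, 36, 49, 64, 81}


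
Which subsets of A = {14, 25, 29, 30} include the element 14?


A subset of A contains 14 iff the remaining 3 elements form any subset of A \ {14}.
Count: 2^(n-1) = 2^3 = 8
Subsets containing 14: {14}, {14, 25}, {14, 29}, {14, 30}, {14, 25, 29}, {14, 25, 30}, {14, 29, 30}, {14, 25, 29, 30}

Subsets containing 14 (8 total): {14}, {14, 25}, {14, 29}, {14, 30}, {14, 25, 29}, {14, 25, 30}, {14, 29, 30}, {14, 25, 29, 30}


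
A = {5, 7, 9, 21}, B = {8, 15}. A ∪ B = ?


A ∪ B = all elements in A or B (or both)
A = {5, 7, 9, 21}
B = {8, 15}
A ∪ B = {5, 7, 8, 9, 15, 21}

A ∪ B = {5, 7, 8, 9, 15, 21}


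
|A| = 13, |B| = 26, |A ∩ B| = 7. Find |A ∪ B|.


|A ∪ B| = |A| + |B| - |A ∩ B|
= 13 + 26 - 7
= 32

|A ∪ B| = 32


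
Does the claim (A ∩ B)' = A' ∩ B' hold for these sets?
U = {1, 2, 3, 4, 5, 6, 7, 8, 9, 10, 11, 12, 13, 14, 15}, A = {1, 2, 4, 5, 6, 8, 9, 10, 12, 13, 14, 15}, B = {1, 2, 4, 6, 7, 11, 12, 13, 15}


LHS: A ∩ B = {1, 2, 4, 6, 12, 13, 15}
(A ∩ B)' = U \ (A ∩ B) = {3, 5, 7, 8, 9, 10, 11, 14}
A' = {3, 7, 11}, B' = {3, 5, 8, 9, 10, 14}
Claimed RHS: A' ∩ B' = {3}
Identity is INVALID: LHS = {3, 5, 7, 8, 9, 10, 11, 14} but the RHS claimed here equals {3}. The correct form is (A ∩ B)' = A' ∪ B'.

Identity is invalid: (A ∩ B)' = {3, 5, 7, 8, 9, 10, 11, 14} but A' ∩ B' = {3}. The correct De Morgan law is (A ∩ B)' = A' ∪ B'.


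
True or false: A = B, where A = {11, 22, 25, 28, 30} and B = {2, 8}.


Two sets are equal iff they have exactly the same elements.
A = {11, 22, 25, 28, 30}
B = {2, 8}
Differences: {2, 8, 11, 22, 25, 28, 30}
A ≠ B

No, A ≠ B


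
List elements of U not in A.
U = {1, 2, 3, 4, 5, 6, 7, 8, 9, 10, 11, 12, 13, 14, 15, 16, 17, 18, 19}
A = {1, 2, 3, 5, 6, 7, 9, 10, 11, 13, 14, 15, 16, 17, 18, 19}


Aᶜ = U \ A = elements in U but not in A
U = {1, 2, 3, 4, 5, 6, 7, 8, 9, 10, 11, 12, 13, 14, 15, 16, 17, 18, 19}
A = {1, 2, 3, 5, 6, 7, 9, 10, 11, 13, 14, 15, 16, 17, 18, 19}
Aᶜ = {4, 8, 12}

Aᶜ = {4, 8, 12}


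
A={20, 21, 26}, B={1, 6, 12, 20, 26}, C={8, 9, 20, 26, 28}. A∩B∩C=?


A ∩ B = {20, 26}
(A ∩ B) ∩ C = {20, 26}

A ∩ B ∩ C = {20, 26}


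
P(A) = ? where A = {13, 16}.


|A| = 2, so |P(A)| = 2^2 = 4
Enumerate subsets by cardinality (0 to 2):
∅, {13}, {16}, {13, 16}

P(A) has 4 subsets: ∅, {13}, {16}, {13, 16}


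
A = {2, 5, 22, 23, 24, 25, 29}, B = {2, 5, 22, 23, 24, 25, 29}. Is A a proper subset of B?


A ⊂ B requires: A ⊆ B AND A ≠ B.
A ⊆ B? Yes
A = B? Yes
A = B, so A is not a PROPER subset.

No, A is not a proper subset of B


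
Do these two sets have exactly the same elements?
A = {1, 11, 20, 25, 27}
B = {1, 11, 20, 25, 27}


Two sets are equal iff they have exactly the same elements.
A = {1, 11, 20, 25, 27}
B = {1, 11, 20, 25, 27}
Same elements → A = B

Yes, A = B


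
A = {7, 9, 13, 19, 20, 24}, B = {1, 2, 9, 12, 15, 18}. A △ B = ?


A △ B = (A \ B) ∪ (B \ A) = elements in exactly one of A or B
A \ B = {7, 13, 19, 20, 24}
B \ A = {1, 2, 12, 15, 18}
A △ B = {1, 2, 7, 12, 13, 15, 18, 19, 20, 24}

A △ B = {1, 2, 7, 12, 13, 15, 18, 19, 20, 24}


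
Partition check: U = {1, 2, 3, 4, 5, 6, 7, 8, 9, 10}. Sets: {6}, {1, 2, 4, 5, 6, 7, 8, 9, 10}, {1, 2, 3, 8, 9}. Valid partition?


A partition requires: (1) non-empty parts, (2) pairwise disjoint, (3) union = U
Parts: {6}, {1, 2, 4, 5, 6, 7, 8, 9, 10}, {1, 2, 3, 8, 9}
Union of parts: {1, 2, 3, 4, 5, 6, 7, 8, 9, 10}
U = {1, 2, 3, 4, 5, 6, 7, 8, 9, 10}
All non-empty? True
Pairwise disjoint? False
Covers U? True

No, not a valid partition


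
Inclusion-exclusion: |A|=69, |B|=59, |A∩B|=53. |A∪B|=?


|A ∪ B| = |A| + |B| - |A ∩ B|
= 69 + 59 - 53
= 75

|A ∪ B| = 75


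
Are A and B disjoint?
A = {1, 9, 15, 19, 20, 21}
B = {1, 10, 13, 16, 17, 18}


Disjoint means A ∩ B = ∅.
A ∩ B = {1}
A ∩ B ≠ ∅, so A and B are NOT disjoint.

No, A and B are not disjoint (A ∩ B = {1})


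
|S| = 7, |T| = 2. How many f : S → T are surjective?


n = |S| = 7, k = |T| = 2. Surjections via inclusion-exclusion:
S(n,k) = Σ(-1)^i × C(k,i) × (k-i)^n, i=0 to k
i=0: (-1)^0×C(2,0)×2^7 = 128
i=1: (-1)^1×C(2,1)×1^7 = -2
i=2: (-1)^2×C(2,2)×0^7 = 0
Total = 126

Number of surjections = 126


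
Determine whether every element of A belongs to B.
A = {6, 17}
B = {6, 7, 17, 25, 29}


A ⊆ B means every element of A is in B.
All elements of A are in B.
So A ⊆ B.

Yes, A ⊆ B


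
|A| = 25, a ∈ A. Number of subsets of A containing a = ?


Subsets of A containing a correspond to subsets of A \ {a}, which has 24 elements.
Count = 2^(n-1) = 2^24
= 16777216

Number of subsets containing a = 16777216


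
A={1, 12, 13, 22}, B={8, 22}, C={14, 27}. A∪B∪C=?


A ∪ B = {1, 8, 12, 13, 22}
(A ∪ B) ∪ C = {1, 8, 12, 13, 14, 22, 27}

A ∪ B ∪ C = {1, 8, 12, 13, 14, 22, 27}


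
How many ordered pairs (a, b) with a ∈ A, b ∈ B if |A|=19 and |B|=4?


|A × B| = |A| × |B|
= 19 × 4
= 76

|A × B| = 76


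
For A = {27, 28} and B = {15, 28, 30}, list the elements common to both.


A ∩ B = elements in both A and B
A = {27, 28}
B = {15, 28, 30}
A ∩ B = {28}

A ∩ B = {28}


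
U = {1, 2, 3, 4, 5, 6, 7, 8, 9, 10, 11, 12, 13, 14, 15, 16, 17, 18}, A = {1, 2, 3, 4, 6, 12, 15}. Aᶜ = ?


Aᶜ = U \ A = elements in U but not in A
U = {1, 2, 3, 4, 5, 6, 7, 8, 9, 10, 11, 12, 13, 14, 15, 16, 17, 18}
A = {1, 2, 3, 4, 6, 12, 15}
Aᶜ = {5, 7, 8, 9, 10, 11, 13, 14, 16, 17, 18}

Aᶜ = {5, 7, 8, 9, 10, 11, 13, 14, 16, 17, 18}


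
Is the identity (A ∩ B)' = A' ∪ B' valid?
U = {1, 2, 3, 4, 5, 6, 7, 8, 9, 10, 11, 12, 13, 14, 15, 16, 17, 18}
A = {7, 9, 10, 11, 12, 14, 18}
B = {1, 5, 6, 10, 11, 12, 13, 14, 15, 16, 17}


LHS: A ∩ B = {10, 11, 12, 14}
(A ∩ B)' = U \ (A ∩ B) = {1, 2, 3, 4, 5, 6, 7, 8, 9, 13, 15, 16, 17, 18}
A' = {1, 2, 3, 4, 5, 6, 8, 13, 15, 16, 17}, B' = {2, 3, 4, 7, 8, 9, 18}
Claimed RHS: A' ∪ B' = {1, 2, 3, 4, 5, 6, 7, 8, 9, 13, 15, 16, 17, 18}
Identity is VALID: LHS = RHS = {1, 2, 3, 4, 5, 6, 7, 8, 9, 13, 15, 16, 17, 18} ✓

Identity is valid. (A ∩ B)' = A' ∪ B' = {1, 2, 3, 4, 5, 6, 7, 8, 9, 13, 15, 16, 17, 18}


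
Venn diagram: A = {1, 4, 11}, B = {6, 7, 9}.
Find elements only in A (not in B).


A = {1, 4, 11}
B = {6, 7, 9}
Region: only in A (not in B)
Elements: {1, 4, 11}

Elements only in A (not in B): {1, 4, 11}


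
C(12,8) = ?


C(n,k) = n! / (k!(n-k)!)
C(12,8) = 12! / (8!4!)
= 495

C(12,8) = 495


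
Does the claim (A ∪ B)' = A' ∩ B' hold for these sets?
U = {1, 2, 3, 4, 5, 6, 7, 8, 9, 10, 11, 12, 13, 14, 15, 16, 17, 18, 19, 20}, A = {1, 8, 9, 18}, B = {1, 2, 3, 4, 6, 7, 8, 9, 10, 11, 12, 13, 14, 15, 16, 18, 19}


LHS: A ∪ B = {1, 2, 3, 4, 6, 7, 8, 9, 10, 11, 12, 13, 14, 15, 16, 18, 19}
(A ∪ B)' = U \ (A ∪ B) = {5, 17, 20}
A' = {2, 3, 4, 5, 6, 7, 10, 11, 12, 13, 14, 15, 16, 17, 19, 20}, B' = {5, 17, 20}
Claimed RHS: A' ∩ B' = {5, 17, 20}
Identity is VALID: LHS = RHS = {5, 17, 20} ✓

Identity is valid. (A ∪ B)' = A' ∩ B' = {5, 17, 20}


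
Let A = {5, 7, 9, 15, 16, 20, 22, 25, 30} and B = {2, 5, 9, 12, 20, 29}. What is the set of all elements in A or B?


A ∪ B = all elements in A or B (or both)
A = {5, 7, 9, 15, 16, 20, 22, 25, 30}
B = {2, 5, 9, 12, 20, 29}
A ∪ B = {2, 5, 7, 9, 12, 15, 16, 20, 22, 25, 29, 30}

A ∪ B = {2, 5, 7, 9, 12, 15, 16, 20, 22, 25, 29, 30}


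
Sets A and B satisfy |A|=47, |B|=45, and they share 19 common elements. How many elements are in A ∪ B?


|A ∪ B| = |A| + |B| - |A ∩ B|
= 47 + 45 - 19
= 73

|A ∪ B| = 73


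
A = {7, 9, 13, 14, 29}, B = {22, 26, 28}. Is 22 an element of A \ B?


A = {7, 9, 13, 14, 29}, B = {22, 26, 28}
A \ B = elements in A but not in B
A \ B = {7, 9, 13, 14, 29}
Checking if 22 ∈ A \ B
22 is not in A \ B → False

22 ∉ A \ B


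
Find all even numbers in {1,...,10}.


Checking each candidate:
Condition: even numbers in {1,...,10}
Result = {2, 4, 6, 8, 10}

{2, 4, 6, 8, 10}


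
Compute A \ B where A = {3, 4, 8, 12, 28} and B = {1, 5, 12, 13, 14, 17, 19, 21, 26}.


A \ B = elements in A but not in B
A = {3, 4, 8, 12, 28}
B = {1, 5, 12, 13, 14, 17, 19, 21, 26}
Remove from A any elements in B
A \ B = {3, 4, 8, 28}

A \ B = {3, 4, 8, 28}


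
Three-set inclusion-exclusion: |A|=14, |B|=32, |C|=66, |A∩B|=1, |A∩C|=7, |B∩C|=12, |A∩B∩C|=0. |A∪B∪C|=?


|A∪B∪C| = |A|+|B|+|C| - |A∩B|-|A∩C|-|B∩C| + |A∩B∩C|
= 14+32+66 - 1-7-12 + 0
= 112 - 20 + 0
= 92

|A ∪ B ∪ C| = 92


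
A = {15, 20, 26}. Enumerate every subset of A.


|A| = 3, so |P(A)| = 2^3 = 8
Enumerate subsets by cardinality (0 to 3):
∅, {15}, {20}, {26}, {15, 20}, {15, 26}, {20, 26}, {15, 20, 26}

P(A) has 8 subsets: ∅, {15}, {20}, {26}, {15, 20}, {15, 26}, {20, 26}, {15, 20, 26}


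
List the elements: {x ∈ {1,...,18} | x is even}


Checking each candidate:
Condition: even numbers in {1,...,18}
Result = {2, 4, 6, 8, 10, 12, 14, 16, 18}

{2, 4, 6, 8, 10, 12, 14, 16, 18}


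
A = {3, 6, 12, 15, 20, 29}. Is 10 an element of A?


A = {3, 6, 12, 15, 20, 29}
Checking if 10 is in A
10 is not in A → False

10 ∉ A


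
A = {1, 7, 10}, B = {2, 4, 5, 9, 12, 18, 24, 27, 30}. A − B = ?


A \ B = elements in A but not in B
A = {1, 7, 10}
B = {2, 4, 5, 9, 12, 18, 24, 27, 30}
Remove from A any elements in B
A \ B = {1, 7, 10}

A \ B = {1, 7, 10}


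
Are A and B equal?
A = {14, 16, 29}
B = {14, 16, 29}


Two sets are equal iff they have exactly the same elements.
A = {14, 16, 29}
B = {14, 16, 29}
Same elements → A = B

Yes, A = B


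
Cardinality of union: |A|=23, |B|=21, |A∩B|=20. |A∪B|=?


|A ∪ B| = |A| + |B| - |A ∩ B|
= 23 + 21 - 20
= 24

|A ∪ B| = 24


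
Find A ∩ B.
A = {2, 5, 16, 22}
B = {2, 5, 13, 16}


A ∩ B = elements in both A and B
A = {2, 5, 16, 22}
B = {2, 5, 13, 16}
A ∩ B = {2, 5, 16}

A ∩ B = {2, 5, 16}


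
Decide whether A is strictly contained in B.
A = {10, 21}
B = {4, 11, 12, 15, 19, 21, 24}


A ⊂ B requires: A ⊆ B AND A ≠ B.
A ⊆ B? No
A ⊄ B, so A is not a proper subset.

No, A is not a proper subset of B


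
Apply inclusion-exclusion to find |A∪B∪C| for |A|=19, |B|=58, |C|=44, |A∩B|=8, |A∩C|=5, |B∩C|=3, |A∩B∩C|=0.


|A∪B∪C| = |A|+|B|+|C| - |A∩B|-|A∩C|-|B∩C| + |A∩B∩C|
= 19+58+44 - 8-5-3 + 0
= 121 - 16 + 0
= 105

|A ∪ B ∪ C| = 105


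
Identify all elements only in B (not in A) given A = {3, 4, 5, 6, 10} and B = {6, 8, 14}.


A = {3, 4, 5, 6, 10}
B = {6, 8, 14}
Region: only in B (not in A)
Elements: {8, 14}

Elements only in B (not in A): {8, 14}


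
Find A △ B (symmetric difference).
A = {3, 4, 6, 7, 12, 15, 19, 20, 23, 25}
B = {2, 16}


A △ B = (A \ B) ∪ (B \ A) = elements in exactly one of A or B
A \ B = {3, 4, 6, 7, 12, 15, 19, 20, 23, 25}
B \ A = {2, 16}
A △ B = {2, 3, 4, 6, 7, 12, 15, 16, 19, 20, 23, 25}

A △ B = {2, 3, 4, 6, 7, 12, 15, 16, 19, 20, 23, 25}


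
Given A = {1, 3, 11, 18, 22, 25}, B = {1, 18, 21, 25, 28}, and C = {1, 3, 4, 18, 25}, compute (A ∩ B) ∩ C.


A ∩ B = {1, 18, 25}
(A ∩ B) ∩ C = {1, 18, 25}

A ∩ B ∩ C = {1, 18, 25}


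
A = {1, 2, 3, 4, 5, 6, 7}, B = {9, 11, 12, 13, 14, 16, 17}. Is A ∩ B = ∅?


Disjoint means A ∩ B = ∅.
A ∩ B = ∅
A ∩ B = ∅, so A and B are disjoint.

Yes, A and B are disjoint


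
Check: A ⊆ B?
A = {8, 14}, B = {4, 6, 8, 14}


A ⊆ B means every element of A is in B.
All elements of A are in B.
So A ⊆ B.

Yes, A ⊆ B


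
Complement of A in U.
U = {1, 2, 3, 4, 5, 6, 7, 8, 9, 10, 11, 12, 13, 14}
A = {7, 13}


Aᶜ = U \ A = elements in U but not in A
U = {1, 2, 3, 4, 5, 6, 7, 8, 9, 10, 11, 12, 13, 14}
A = {7, 13}
Aᶜ = {1, 2, 3, 4, 5, 6, 8, 9, 10, 11, 12, 14}

Aᶜ = {1, 2, 3, 4, 5, 6, 8, 9, 10, 11, 12, 14}


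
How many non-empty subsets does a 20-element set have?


Total subsets = 2^n = 2^20 = 1048576
Non-empty subsets exclude the empty set: 2^n - 1
= 1048576 - 1
= 1048575

Number of non-empty subsets = 1048575


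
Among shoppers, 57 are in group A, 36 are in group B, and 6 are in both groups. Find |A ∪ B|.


|A ∪ B| = |A| + |B| - |A ∩ B|
= 57 + 36 - 6
= 87

|A ∪ B| = 87


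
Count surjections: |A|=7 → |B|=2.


n = |A| = 7, k = |B| = 2. Surjections via inclusion-exclusion:
S(n,k) = Σ(-1)^i × C(k,i) × (k-i)^n, i=0 to k
i=0: (-1)^0×C(2,0)×2^7 = 128
i=1: (-1)^1×C(2,1)×1^7 = -2
i=2: (-1)^2×C(2,2)×0^7 = 0
Total = 126

Number of surjections = 126


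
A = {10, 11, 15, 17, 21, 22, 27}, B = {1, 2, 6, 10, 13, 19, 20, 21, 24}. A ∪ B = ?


A ∪ B = all elements in A or B (or both)
A = {10, 11, 15, 17, 21, 22, 27}
B = {1, 2, 6, 10, 13, 19, 20, 21, 24}
A ∪ B = {1, 2, 6, 10, 11, 13, 15, 17, 19, 20, 21, 22, 24, 27}

A ∪ B = {1, 2, 6, 10, 11, 13, 15, 17, 19, 20, 21, 22, 24, 27}


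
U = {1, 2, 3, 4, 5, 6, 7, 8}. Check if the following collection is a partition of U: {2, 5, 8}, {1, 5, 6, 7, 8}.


A partition requires: (1) non-empty parts, (2) pairwise disjoint, (3) union = U
Parts: {2, 5, 8}, {1, 5, 6, 7, 8}
Union of parts: {1, 2, 5, 6, 7, 8}
U = {1, 2, 3, 4, 5, 6, 7, 8}
All non-empty? True
Pairwise disjoint? False
Covers U? False

No, not a valid partition


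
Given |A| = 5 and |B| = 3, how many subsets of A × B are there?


A relation from A to B is any subset of A × B.
|A × B| = 5 × 3 = 15
# relations = 2^|A × B| = 2^15 = 32768

Number of relations = 32768


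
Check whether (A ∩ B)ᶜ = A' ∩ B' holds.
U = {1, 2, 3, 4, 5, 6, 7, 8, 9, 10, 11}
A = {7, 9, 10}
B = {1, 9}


LHS: A ∩ B = {9}
(A ∩ B)' = U \ (A ∩ B) = {1, 2, 3, 4, 5, 6, 7, 8, 10, 11}
A' = {1, 2, 3, 4, 5, 6, 8, 11}, B' = {2, 3, 4, 5, 6, 7, 8, 10, 11}
Claimed RHS: A' ∩ B' = {2, 3, 4, 5, 6, 8, 11}
Identity is INVALID: LHS = {1, 2, 3, 4, 5, 6, 7, 8, 10, 11} but the RHS claimed here equals {2, 3, 4, 5, 6, 8, 11}. The correct form is (A ∩ B)' = A' ∪ B'.

Identity is invalid: (A ∩ B)' = {1, 2, 3, 4, 5, 6, 7, 8, 10, 11} but A' ∩ B' = {2, 3, 4, 5, 6, 8, 11}. The correct De Morgan law is (A ∩ B)' = A' ∪ B'.


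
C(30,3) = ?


C(n,k) = n! / (k!(n-k)!)
C(30,3) = 30! / (3!27!)
= 4060

C(30,3) = 4060


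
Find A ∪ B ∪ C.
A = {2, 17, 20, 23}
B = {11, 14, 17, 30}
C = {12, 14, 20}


A ∪ B = {2, 11, 14, 17, 20, 23, 30}
(A ∪ B) ∪ C = {2, 11, 12, 14, 17, 20, 23, 30}

A ∪ B ∪ C = {2, 11, 12, 14, 17, 20, 23, 30}


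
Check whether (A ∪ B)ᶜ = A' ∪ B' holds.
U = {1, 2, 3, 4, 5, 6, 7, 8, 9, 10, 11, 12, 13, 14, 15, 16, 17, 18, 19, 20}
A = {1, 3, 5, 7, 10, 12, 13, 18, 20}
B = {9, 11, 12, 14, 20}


LHS: A ∪ B = {1, 3, 5, 7, 9, 10, 11, 12, 13, 14, 18, 20}
(A ∪ B)' = U \ (A ∪ B) = {2, 4, 6, 8, 15, 16, 17, 19}
A' = {2, 4, 6, 8, 9, 11, 14, 15, 16, 17, 19}, B' = {1, 2, 3, 4, 5, 6, 7, 8, 10, 13, 15, 16, 17, 18, 19}
Claimed RHS: A' ∪ B' = {1, 2, 3, 4, 5, 6, 7, 8, 9, 10, 11, 13, 14, 15, 16, 17, 18, 19}
Identity is INVALID: LHS = {2, 4, 6, 8, 15, 16, 17, 19} but the RHS claimed here equals {1, 2, 3, 4, 5, 6, 7, 8, 9, 10, 11, 13, 14, 15, 16, 17, 18, 19}. The correct form is (A ∪ B)' = A' ∩ B'.

Identity is invalid: (A ∪ B)' = {2, 4, 6, 8, 15, 16, 17, 19} but A' ∪ B' = {1, 2, 3, 4, 5, 6, 7, 8, 9, 10, 11, 13, 14, 15, 16, 17, 18, 19}. The correct De Morgan law is (A ∪ B)' = A' ∩ B'.


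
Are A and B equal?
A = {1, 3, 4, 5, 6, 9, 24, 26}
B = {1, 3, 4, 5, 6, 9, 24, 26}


Two sets are equal iff they have exactly the same elements.
A = {1, 3, 4, 5, 6, 9, 24, 26}
B = {1, 3, 4, 5, 6, 9, 24, 26}
Same elements → A = B

Yes, A = B


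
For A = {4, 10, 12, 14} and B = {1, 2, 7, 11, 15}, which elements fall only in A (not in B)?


A = {4, 10, 12, 14}
B = {1, 2, 7, 11, 15}
Region: only in A (not in B)
Elements: {4, 10, 12, 14}

Elements only in A (not in B): {4, 10, 12, 14}


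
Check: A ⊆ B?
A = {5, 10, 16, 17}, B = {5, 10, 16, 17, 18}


A ⊆ B means every element of A is in B.
All elements of A are in B.
So A ⊆ B.

Yes, A ⊆ B


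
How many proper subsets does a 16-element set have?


Total subsets = 2^n = 2^16 = 65536
Proper subsets exclude the set itself: 2^n - 1
= 65536 - 1
= 65535

Number of proper subsets = 65535


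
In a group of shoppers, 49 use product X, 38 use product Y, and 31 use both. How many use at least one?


|A ∪ B| = |A| + |B| - |A ∩ B|
= 49 + 38 - 31
= 56

|A ∪ B| = 56


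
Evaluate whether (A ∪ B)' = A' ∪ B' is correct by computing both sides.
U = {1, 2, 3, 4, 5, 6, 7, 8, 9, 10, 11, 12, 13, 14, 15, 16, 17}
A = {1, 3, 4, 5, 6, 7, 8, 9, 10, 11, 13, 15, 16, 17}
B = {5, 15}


LHS: A ∪ B = {1, 3, 4, 5, 6, 7, 8, 9, 10, 11, 13, 15, 16, 17}
(A ∪ B)' = U \ (A ∪ B) = {2, 12, 14}
A' = {2, 12, 14}, B' = {1, 2, 3, 4, 6, 7, 8, 9, 10, 11, 12, 13, 14, 16, 17}
Claimed RHS: A' ∪ B' = {1, 2, 3, 4, 6, 7, 8, 9, 10, 11, 12, 13, 14, 16, 17}
Identity is INVALID: LHS = {2, 12, 14} but the RHS claimed here equals {1, 2, 3, 4, 6, 7, 8, 9, 10, 11, 12, 13, 14, 16, 17}. The correct form is (A ∪ B)' = A' ∩ B'.

Identity is invalid: (A ∪ B)' = {2, 12, 14} but A' ∪ B' = {1, 2, 3, 4, 6, 7, 8, 9, 10, 11, 12, 13, 14, 16, 17}. The correct De Morgan law is (A ∪ B)' = A' ∩ B'.


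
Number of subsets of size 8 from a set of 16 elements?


C(n,k) = n! / (k!(n-k)!)
C(16,8) = 16! / (8!8!)
= 12870

C(16,8) = 12870


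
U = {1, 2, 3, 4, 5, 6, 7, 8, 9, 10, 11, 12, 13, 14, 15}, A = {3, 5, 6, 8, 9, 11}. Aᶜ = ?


Aᶜ = U \ A = elements in U but not in A
U = {1, 2, 3, 4, 5, 6, 7, 8, 9, 10, 11, 12, 13, 14, 15}
A = {3, 5, 6, 8, 9, 11}
Aᶜ = {1, 2, 4, 7, 10, 12, 13, 14, 15}

Aᶜ = {1, 2, 4, 7, 10, 12, 13, 14, 15}


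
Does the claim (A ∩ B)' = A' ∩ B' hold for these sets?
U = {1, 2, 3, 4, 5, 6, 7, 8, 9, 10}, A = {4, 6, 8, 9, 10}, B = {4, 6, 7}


LHS: A ∩ B = {4, 6}
(A ∩ B)' = U \ (A ∩ B) = {1, 2, 3, 5, 7, 8, 9, 10}
A' = {1, 2, 3, 5, 7}, B' = {1, 2, 3, 5, 8, 9, 10}
Claimed RHS: A' ∩ B' = {1, 2, 3, 5}
Identity is INVALID: LHS = {1, 2, 3, 5, 7, 8, 9, 10} but the RHS claimed here equals {1, 2, 3, 5}. The correct form is (A ∩ B)' = A' ∪ B'.

Identity is invalid: (A ∩ B)' = {1, 2, 3, 5, 7, 8, 9, 10} but A' ∩ B' = {1, 2, 3, 5}. The correct De Morgan law is (A ∩ B)' = A' ∪ B'.
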